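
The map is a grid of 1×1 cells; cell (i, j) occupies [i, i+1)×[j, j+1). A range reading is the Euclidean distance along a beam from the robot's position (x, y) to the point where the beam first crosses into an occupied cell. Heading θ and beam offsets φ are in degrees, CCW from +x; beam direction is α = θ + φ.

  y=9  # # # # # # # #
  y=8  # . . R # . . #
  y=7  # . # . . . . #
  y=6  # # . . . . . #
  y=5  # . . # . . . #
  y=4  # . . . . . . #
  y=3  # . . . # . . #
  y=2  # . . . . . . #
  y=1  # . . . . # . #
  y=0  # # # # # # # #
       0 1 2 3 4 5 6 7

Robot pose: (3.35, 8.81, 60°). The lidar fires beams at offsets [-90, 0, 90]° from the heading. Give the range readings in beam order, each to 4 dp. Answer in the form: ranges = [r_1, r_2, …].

ranges = [0.7506, 0.2194, 0.3800]

beam 1: φ=-90°, α=330°
  d=(0.8660,-0.5000)  start (3,8)  tX=0.7506 tY=1.6200  stride 1/|dx|=1.1547 1/|dy|=2.0000
    cross x-line → (4,8), t=0.7506 (wall)
  → r_1 = 0.7506
beam 2: φ=0°, α=60°
  d=(0.5000,0.8660)  start (3,8)  tX=1.3000 tY=0.2194  stride 1/|dx|=2.0000 1/|dy|=1.1547
    cross y-line → (3,9), t=0.2194 (wall)
  → r_2 = 0.2194
beam 3: φ=90°, α=150°
  d=(-0.8660,0.5000)  start (3,8)  tX=0.4041 tY=0.3800  stride 1/|dx|=1.1547 1/|dy|=2.0000
    cross y-line → (3,9), t=0.3800 (wall)
  → r_3 = 0.3800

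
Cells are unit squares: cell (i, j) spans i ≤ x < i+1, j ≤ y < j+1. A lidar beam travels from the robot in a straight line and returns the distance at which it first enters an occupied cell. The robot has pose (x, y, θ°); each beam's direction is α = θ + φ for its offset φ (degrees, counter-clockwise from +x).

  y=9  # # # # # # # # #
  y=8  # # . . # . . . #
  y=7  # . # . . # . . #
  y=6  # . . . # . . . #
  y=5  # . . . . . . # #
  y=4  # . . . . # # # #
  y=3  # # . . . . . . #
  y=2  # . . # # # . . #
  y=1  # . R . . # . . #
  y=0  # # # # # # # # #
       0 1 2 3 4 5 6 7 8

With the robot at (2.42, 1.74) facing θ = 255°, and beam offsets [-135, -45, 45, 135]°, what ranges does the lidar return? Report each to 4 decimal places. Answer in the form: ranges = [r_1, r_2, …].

ranges = [1.4549, 1.4800, 0.8545, 0.6697]

beam 1: φ=-135°, α=120°
  dir = (cos 120°, sin 120°) = (-0.5000, 0.8660); from cell (2,1)
  next x-line at t=0.8400, next y-line at t=0.3002; Δt_x=2.0000, Δt_y=1.1547
    y: enter (2,2) at t=0.3002
    x: enter (1,2) at t=0.8400
    y: enter (1,3) at t=1.4549 ← occupied
  → r_1 = 1.4549
beam 2: φ=-45°, α=210°
  dir = (cos 210°, sin 210°) = (-0.8660, -0.5000); from cell (2,1)
  next x-line at t=0.4850, next y-line at t=1.4800; Δt_x=1.1547, Δt_y=2.0000
    x: enter (1,1) at t=0.4850
    y: enter (1,0) at t=1.4800 ← occupied
  → r_2 = 1.4800
beam 3: φ=45°, α=300°
  dir = (cos 300°, sin 300°) = (0.5000, -0.8660); from cell (2,1)
  next x-line at t=1.1600, next y-line at t=0.8545; Δt_x=2.0000, Δt_y=1.1547
    y: enter (2,0) at t=0.8545 ← occupied
  → r_3 = 0.8545
beam 4: φ=135°, α=30°
  dir = (cos 30°, sin 30°) = (0.8660, 0.5000); from cell (2,1)
  next x-line at t=0.6697, next y-line at t=0.5200; Δt_x=1.1547, Δt_y=2.0000
    y: enter (2,2) at t=0.5200
    x: enter (3,2) at t=0.6697 ← occupied
  → r_4 = 0.6697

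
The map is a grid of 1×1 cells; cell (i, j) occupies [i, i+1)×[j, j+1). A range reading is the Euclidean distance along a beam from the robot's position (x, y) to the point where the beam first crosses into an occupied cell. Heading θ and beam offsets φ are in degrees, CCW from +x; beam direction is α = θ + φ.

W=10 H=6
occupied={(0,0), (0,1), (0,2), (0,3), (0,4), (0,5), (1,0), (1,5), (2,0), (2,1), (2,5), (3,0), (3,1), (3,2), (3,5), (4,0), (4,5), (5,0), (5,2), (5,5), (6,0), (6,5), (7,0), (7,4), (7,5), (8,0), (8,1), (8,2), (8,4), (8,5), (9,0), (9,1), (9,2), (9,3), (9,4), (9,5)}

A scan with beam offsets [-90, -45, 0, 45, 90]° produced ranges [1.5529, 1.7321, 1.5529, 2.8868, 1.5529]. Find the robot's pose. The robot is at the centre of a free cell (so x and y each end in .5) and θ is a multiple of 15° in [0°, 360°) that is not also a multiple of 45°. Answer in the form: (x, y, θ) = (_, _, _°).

(x, y, θ) = (2.5, 3.5, 195°)

The pose lattice has 24·16 = 384 candidates. Test each by forward raycasting.
  (7.5, 1.5, 300°): beam 1 = 1.0000 ≠ 1.5529 ✗
  (4.5, 4.5, 195°): beam 1 = 0.5176 ≠ 1.5529 ✗
  (4.5, 4.5, 210°): beam 1 = 0.5774 ≠ 1.5529 ✗
  (5.5, 3.5, 210°): beam 1 = 1.7321 ≠ 1.5529 ✗
  …
  (2.5, 3.5, 195°): r_1=1.5529, r_2=1.7321, r_3=1.5529, r_4=2.8868, r_5=1.5529 — all match ✓
Unique over the lattice → pose = (2.5, 3.5, 195°).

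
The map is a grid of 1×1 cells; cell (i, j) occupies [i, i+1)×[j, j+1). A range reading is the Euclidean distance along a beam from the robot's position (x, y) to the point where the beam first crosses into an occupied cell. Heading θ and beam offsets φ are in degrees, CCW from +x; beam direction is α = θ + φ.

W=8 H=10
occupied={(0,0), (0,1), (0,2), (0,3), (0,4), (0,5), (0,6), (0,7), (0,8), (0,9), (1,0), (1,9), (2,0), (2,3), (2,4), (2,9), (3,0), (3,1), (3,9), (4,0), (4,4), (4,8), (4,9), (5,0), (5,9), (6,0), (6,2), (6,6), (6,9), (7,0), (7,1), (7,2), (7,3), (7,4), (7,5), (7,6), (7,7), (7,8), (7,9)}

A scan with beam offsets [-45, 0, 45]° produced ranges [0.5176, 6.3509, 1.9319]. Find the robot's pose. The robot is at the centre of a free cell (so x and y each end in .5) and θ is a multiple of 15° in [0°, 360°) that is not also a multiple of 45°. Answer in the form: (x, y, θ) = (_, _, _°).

Candidates: 41 free-cell centres × 16 headings = 656 poses. Raycast each; keep the one whose scan matches to 4 dp.
  (5.5, 2.5, 150°): beam 1 = 1.9319 ≠ 0.5176 ✗
  (3.5, 6.5, 30°): beam 1 = 3.6235 ≠ 0.5176 ✗
  (4.5, 5.5, 195°): beam 1 = 4.0415 ≠ 0.5176 ✗
  …
  (6.5, 5.5, 150°): r_1=0.5176, r_2=6.3509, r_3=1.9319 — all match ✓
No second candidate reproduces the full scan.

(x, y, θ) = (6.5, 5.5, 150°)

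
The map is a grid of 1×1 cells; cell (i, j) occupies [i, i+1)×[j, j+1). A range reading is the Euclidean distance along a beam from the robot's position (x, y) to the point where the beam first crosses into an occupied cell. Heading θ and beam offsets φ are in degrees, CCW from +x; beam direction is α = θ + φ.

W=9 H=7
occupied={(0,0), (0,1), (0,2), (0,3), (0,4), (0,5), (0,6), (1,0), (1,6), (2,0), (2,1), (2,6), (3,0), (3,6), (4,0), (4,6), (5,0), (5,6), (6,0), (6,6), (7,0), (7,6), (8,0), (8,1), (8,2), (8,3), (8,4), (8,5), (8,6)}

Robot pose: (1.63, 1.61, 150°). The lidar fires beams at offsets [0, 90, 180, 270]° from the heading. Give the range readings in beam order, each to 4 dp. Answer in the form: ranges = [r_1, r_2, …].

beam 1: φ=0°, α=150°
  direction (-0.8660, 0.5000); cell (1,1); t to first gridline: x 0.7275, y 0.7800 (then +1.1547 / +2.0000)
    (0,1) via x @ 0.7275  # hit
  → r_1 = 0.7275
beam 2: φ=90°, α=240°
  direction (-0.5000, -0.8660); cell (1,1); t to first gridline: x 1.2600, y 0.7044 (then +2.0000 / +1.1547)
    (1,0) via y @ 0.7044  # hit
  → r_2 = 0.7044
beam 3: φ=180°, α=330°
  direction (0.8660, -0.5000); cell (1,1); t to first gridline: x 0.4272, y 1.2200 (then +1.1547 / +2.0000)
    (2,1) via x @ 0.4272  # hit
  → r_3 = 0.4272
beam 4: φ=270°, α=60°
  direction (0.5000, 0.8660); cell (1,1); t to first gridline: x 0.7400, y 0.4503 (then +2.0000 / +1.1547)
    (1,2) via y @ 0.4503
    (2,2) via x @ 0.7400
    (2,3) via y @ 1.6050
    (3,3) via x @ 2.7400
    (3,4) via y @ 2.7597
    (3,5) via y @ 3.9144
    (4,5) via x @ 4.7400
    (4,6) via y @ 5.0691  # hit
  → r_4 = 5.0691

ranges = [0.7275, 0.7044, 0.4272, 5.0691]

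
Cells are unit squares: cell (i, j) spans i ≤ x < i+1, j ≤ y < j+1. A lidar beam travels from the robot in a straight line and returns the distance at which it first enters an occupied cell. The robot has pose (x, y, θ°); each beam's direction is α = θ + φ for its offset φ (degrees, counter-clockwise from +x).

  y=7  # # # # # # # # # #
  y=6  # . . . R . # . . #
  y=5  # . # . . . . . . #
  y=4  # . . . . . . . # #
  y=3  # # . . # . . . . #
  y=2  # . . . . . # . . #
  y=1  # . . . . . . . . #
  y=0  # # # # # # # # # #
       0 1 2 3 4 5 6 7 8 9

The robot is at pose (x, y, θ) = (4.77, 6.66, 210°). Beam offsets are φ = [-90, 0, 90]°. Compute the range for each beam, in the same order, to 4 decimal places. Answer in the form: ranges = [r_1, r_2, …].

beam 1: φ=-90°, α=120°
  dir = (cos 120°, sin 120°) = (-0.5000, 0.8660); from cell (4,6)
  next x-line at t=1.5400, next y-line at t=0.3926; Δt_x=2.0000, Δt_y=1.1547
    y: enter (4,7) at t=0.3926 ← occupied
  → r_1 = 0.3926
beam 2: φ=0°, α=210°
  dir = (cos 210°, sin 210°) = (-0.8660, -0.5000); from cell (4,6)
  next x-line at t=0.8891, next y-line at t=1.3200; Δt_x=1.1547, Δt_y=2.0000
    x: enter (3,6) at t=0.8891
    y: enter (3,5) at t=1.3200
    x: enter (2,5) at t=2.0438 ← occupied
  → r_2 = 2.0438
beam 3: φ=90°, α=300°
  dir = (cos 300°, sin 300°) = (0.5000, -0.8660); from cell (4,6)
  next x-line at t=0.4600, next y-line at t=0.7621; Δt_x=2.0000, Δt_y=1.1547
    x: enter (5,6) at t=0.4600
    y: enter (5,5) at t=0.7621
    y: enter (5,4) at t=1.9168
    x: enter (6,4) at t=2.4600
    y: enter (6,3) at t=3.0715
    y: enter (6,2) at t=4.2262 ← occupied
  → r_3 = 4.2262

ranges = [0.3926, 2.0438, 4.2262]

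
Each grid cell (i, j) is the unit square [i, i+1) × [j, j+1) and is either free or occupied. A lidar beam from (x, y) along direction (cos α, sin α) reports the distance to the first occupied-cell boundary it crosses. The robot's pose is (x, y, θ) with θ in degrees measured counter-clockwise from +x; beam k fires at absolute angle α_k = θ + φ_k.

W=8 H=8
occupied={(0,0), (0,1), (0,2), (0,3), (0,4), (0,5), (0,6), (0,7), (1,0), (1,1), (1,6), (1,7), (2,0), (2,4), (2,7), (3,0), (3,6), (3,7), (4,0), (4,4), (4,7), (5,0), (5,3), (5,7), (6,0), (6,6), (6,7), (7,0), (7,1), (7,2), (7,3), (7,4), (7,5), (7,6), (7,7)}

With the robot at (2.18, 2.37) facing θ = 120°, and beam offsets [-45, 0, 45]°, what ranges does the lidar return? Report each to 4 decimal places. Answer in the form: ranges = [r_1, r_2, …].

ranges = [1.6875, 2.3600, 1.2216]

beam 1: φ=-45°, α=75°
  direction (0.2588, 0.9659); cell (2,2); t to first gridline: x 3.1682, y 0.6522 (then +3.8637 / +1.0353)
    (2,3) via y @ 0.6522
    (2,4) via y @ 1.6875  # hit
  → r_1 = 1.6875
beam 2: φ=0°, α=120°
  direction (-0.5000, 0.8660); cell (2,2); t to first gridline: x 0.3600, y 0.7275 (then +2.0000 / +1.1547)
    (1,2) via x @ 0.3600
    (1,3) via y @ 0.7275
    (1,4) via y @ 1.8822
    (0,4) via x @ 2.3600  # hit
  → r_2 = 2.3600
beam 3: φ=45°, α=165°
  direction (-0.9659, 0.2588); cell (2,2); t to first gridline: x 0.1863, y 2.4341 (then +1.0353 / +3.8637)
    (1,2) via x @ 0.1863
    (0,2) via x @ 1.2216  # hit
  → r_3 = 1.2216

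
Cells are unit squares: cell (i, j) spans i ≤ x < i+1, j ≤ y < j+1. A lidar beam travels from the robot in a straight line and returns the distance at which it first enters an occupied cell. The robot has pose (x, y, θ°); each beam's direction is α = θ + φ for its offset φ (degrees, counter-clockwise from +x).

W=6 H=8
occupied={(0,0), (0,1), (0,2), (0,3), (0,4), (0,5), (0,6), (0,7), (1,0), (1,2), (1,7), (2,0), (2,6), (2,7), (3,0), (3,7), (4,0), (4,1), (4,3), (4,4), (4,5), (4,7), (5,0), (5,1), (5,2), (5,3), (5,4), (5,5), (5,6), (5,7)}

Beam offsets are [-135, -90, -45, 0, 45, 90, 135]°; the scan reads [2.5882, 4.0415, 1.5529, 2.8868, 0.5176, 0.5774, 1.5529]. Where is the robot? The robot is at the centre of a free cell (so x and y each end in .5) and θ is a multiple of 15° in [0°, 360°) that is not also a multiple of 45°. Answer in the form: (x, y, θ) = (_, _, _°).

Enumerate (i+0.5, j+0.5, θ) over the 18 free cells and 16 admissible headings. For each, cast all 7 beams and compare to the given ranges.
  (1.5, 3.5, 210°): beam 2 = 1.0000 ≠ 4.0415 ✗
  (3.5, 5.5, 300°): beam 2 = 2.8868 ≠ 4.0415 ✗
  (3.5, 2.5, 210°): beam 1 = 1.9319 ≠ 2.5882 ✗
  (1.5, 4.5, 165°): beam 1 = 2.8868 ≠ 2.5882 ✗
  (1.5, 3.5, 240°): beam 1 = 1.9319 ≠ 2.5882 ✗
  …
  (2.5, 5.5, 30°): r_1=2.5882, r_2=4.0415, r_3=1.5529, r_4=2.8868, r_5=0.5176, r_6=0.5774, r_7=1.5529 — all match ✓
No second candidate reproduces the full scan.

(x, y, θ) = (2.5, 5.5, 30°)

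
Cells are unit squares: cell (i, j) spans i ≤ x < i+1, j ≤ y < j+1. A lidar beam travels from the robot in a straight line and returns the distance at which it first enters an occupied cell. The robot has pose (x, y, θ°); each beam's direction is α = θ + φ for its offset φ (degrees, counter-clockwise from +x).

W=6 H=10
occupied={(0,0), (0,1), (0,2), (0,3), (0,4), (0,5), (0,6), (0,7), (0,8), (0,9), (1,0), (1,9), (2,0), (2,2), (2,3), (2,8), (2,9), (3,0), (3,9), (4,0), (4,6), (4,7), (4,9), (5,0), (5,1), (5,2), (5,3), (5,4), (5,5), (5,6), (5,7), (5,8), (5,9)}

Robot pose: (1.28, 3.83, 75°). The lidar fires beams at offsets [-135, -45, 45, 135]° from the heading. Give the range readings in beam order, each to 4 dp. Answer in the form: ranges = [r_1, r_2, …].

ranges = [1.4400, 4.2955, 0.5600, 0.3233]

beam 1: φ=-135°, α=300°
  cosα=0.5000 sinα=-0.8660 | (1,3) | tMaxX 1.4400 tMaxY 0.9584 | tΔX 2.0000 tΔY 1.1547
    t=0.9584 [y] (1,2)
    t=1.4400 [x] (2,2) — stop
  → r_1 = 1.4400
beam 2: φ=-45°, α=30°
  cosα=0.8660 sinα=0.5000 | (1,3) | tMaxX 0.8314 tMaxY 0.3400 | tΔX 1.1547 tΔY 2.0000
    t=0.3400 [y] (1,4)
    t=0.8314 [x] (2,4)
    t=1.9861 [x] (3,4)
    t=2.3400 [y] (3,5)
    t=3.1408 [x] (4,5)
    t=4.2955 [x] (5,5) — stop
  → r_2 = 4.2955
beam 3: φ=45°, α=120°
  cosα=-0.5000 sinα=0.8660 | (1,3) | tMaxX 0.5600 tMaxY 0.1963 | tΔX 2.0000 tΔY 1.1547
    t=0.1963 [y] (1,4)
    t=0.5600 [x] (0,4) — stop
  → r_3 = 0.5600
beam 4: φ=135°, α=210°
  cosα=-0.8660 sinα=-0.5000 | (1,3) | tMaxX 0.3233 tMaxY 1.6600 | tΔX 1.1547 tΔY 2.0000
    t=0.3233 [x] (0,3) — stop
  → r_4 = 0.3233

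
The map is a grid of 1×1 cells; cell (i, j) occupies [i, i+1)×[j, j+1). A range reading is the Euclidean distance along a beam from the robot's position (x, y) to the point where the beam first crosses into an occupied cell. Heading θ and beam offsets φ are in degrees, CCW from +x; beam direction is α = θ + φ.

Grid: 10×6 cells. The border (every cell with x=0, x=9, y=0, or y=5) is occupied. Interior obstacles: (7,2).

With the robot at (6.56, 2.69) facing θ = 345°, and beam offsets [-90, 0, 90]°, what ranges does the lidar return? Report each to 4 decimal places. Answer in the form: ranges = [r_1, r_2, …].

ranges = [1.7496, 0.4555, 2.3915]

beam 1: φ=-90°, α=255°
  direction (-0.2588, -0.9659); cell (6,2); t to first gridline: x 2.1637, y 0.7143 (then +3.8637 / +1.0353)
    (6,1) via y @ 0.7143
    (6,0) via y @ 1.7496  # hit
  → r_1 = 1.7496
beam 2: φ=0°, α=345°
  direction (0.9659, -0.2588); cell (6,2); t to first gridline: x 0.4555, y 2.6660 (then +1.0353 / +3.8637)
    (7,2) via x @ 0.4555  # hit
  → r_2 = 0.4555
beam 3: φ=90°, α=75°
  direction (0.2588, 0.9659); cell (6,2); t to first gridline: x 1.7000, y 0.3209 (then +3.8637 / +1.0353)
    (6,3) via y @ 0.3209
    (6,4) via y @ 1.3562
    (7,4) via x @ 1.7000
    (7,5) via y @ 2.3915  # hit
  → r_3 = 2.3915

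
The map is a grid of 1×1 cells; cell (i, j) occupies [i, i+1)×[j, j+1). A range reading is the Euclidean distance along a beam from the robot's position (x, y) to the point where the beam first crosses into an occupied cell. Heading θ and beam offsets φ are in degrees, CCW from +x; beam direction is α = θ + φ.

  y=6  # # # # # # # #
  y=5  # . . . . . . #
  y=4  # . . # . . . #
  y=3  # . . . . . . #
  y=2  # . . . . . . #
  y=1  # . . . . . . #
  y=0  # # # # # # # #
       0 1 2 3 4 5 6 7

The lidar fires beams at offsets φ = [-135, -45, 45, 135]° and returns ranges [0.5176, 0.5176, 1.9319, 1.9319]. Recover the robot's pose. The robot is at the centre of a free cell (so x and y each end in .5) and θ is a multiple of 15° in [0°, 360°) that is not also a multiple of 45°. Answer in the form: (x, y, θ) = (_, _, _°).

Candidates: 29 free-cell centres × 16 headings = 464 poses. Raycast each; keep the one whose scan matches to 4 dp.
  (5.5, 4.5, 75°): beam 1 = 3.0000 ≠ 0.5176 ✗
  (2.5, 5.5, 195°): beam 1 = 0.5774 ≠ 0.5176 ✗
  (2.5, 4.5, 105°): beam 1 = 0.5774 ≠ 0.5176 ✗
  (5.5, 5.5, 120°): beam 1 = 1.5529 ≠ 0.5176 ✗
  …
  (1.5, 5.5, 210°): r_1=0.5176, r_2=0.5176, r_3=1.9319, r_4=1.9319 — all match ✓
Unique over the lattice → pose = (1.5, 5.5, 210°).

(x, y, θ) = (1.5, 5.5, 210°)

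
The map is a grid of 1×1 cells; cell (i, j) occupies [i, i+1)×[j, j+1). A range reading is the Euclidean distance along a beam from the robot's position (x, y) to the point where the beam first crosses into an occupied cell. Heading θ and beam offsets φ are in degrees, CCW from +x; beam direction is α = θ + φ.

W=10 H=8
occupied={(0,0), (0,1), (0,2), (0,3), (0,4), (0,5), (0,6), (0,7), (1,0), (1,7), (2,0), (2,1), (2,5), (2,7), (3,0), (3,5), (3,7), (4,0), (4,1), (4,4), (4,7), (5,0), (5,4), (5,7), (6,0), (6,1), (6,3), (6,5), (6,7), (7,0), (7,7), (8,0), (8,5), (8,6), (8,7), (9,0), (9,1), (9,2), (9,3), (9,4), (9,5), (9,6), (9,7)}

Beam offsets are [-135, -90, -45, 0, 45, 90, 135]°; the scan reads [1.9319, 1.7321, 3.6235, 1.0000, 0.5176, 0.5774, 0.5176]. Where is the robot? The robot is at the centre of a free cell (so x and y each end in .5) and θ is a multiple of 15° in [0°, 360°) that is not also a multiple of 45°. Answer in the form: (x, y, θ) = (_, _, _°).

Enumerate (i+0.5, j+0.5, θ) over the 37 free cells and 16 admissible headings. For each, cast all 7 beams and compare to the given ranges.
  (7.5, 6.5, 240°): beam 1 = 0.5176 ≠ 1.9319 ✗
  (2.5, 6.5, 345°): beam 1 = 1.7321 ≠ 1.9319 ✗
  (7.5, 3.5, 30°): beam 2 = 2.8868 ≠ 1.7321 ✗
  …
  (8.5, 4.5, 300°): r_1=1.9319, r_2=1.7321, r_3=3.6235, r_4=1.0000, r_5=0.5176, r_6=0.5774, r_7=0.5176 — all match ✓
No second candidate reproduces the full scan.

(x, y, θ) = (8.5, 4.5, 300°)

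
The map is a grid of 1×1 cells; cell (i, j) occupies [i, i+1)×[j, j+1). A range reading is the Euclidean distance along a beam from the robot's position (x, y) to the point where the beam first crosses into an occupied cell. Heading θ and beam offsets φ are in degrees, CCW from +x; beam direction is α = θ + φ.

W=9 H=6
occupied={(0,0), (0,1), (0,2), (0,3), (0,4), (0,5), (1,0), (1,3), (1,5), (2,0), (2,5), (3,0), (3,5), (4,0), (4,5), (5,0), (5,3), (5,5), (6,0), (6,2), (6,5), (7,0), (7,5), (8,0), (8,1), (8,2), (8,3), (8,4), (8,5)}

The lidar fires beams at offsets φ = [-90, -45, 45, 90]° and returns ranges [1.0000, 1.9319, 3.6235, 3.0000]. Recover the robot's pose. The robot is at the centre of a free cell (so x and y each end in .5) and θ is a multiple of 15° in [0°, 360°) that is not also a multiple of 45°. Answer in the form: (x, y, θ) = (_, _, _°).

Candidates: 25 free-cell centres × 16 headings = 400 poses. Raycast each; keep the one whose scan matches to 4 dp.
  (1.5, 1.5, 330°): beam 1 = 0.5774 ≠ 1.0000 ✗
  (1.5, 2.5, 15°): beam 1 = 1.5529 ≠ 1.0000 ✗
  (6.5, 3.5, 75°): beam 1 = 1.5529 ≠ 1.0000 ✗
  (2.5, 3.5, 345°): beam 1 = 2.5882 ≠ 1.0000 ✗
  (4.5, 2.5, 195°): beam 1 = 2.5882 ≠ 1.0000 ✗
  …
  (4.5, 1.5, 60°): r_1=1.0000, r_2=1.9319, r_3=3.6235, r_4=3.0000 — all match ✓
Unique over the lattice → pose = (4.5, 1.5, 60°).

(x, y, θ) = (4.5, 1.5, 60°)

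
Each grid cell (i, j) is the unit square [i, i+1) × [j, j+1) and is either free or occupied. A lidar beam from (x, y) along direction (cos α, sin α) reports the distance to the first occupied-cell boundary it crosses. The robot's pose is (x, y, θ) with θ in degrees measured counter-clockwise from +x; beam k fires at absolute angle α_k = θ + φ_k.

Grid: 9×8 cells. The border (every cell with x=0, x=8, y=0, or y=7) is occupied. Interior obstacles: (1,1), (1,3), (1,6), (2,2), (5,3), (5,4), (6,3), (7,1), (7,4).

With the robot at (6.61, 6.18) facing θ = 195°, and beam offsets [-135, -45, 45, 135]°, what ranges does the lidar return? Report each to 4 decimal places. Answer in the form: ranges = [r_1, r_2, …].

beam 1: φ=-135°, α=60°
  d=(0.5000,0.8660)  start (6,6)  tX=0.7800 tY=0.9469  stride 1/|dx|=2.0000 1/|dy|=1.1547
    cross x-line → (7,6), t=0.7800
    cross y-line → (7,7), t=0.9469 (wall)
  → r_1 = 0.9469
beam 2: φ=-45°, α=150°
  d=(-0.8660,0.5000)  start (6,6)  tX=0.7044 tY=1.6400  stride 1/|dx|=1.1547 1/|dy|=2.0000
    cross x-line → (5,6), t=0.7044
    cross y-line → (5,7), t=1.6400 (wall)
  → r_2 = 1.6400
beam 3: φ=45°, α=240°
  d=(-0.5000,-0.8660)  start (6,6)  tX=1.2200 tY=0.2078  stride 1/|dx|=2.0000 1/|dy|=1.1547
    cross y-line → (6,5), t=0.2078
    cross x-line → (5,5), t=1.2200
    cross y-line → (5,4), t=1.3625 (wall)
  → r_3 = 1.3625
beam 4: φ=135°, α=330°
  d=(0.8660,-0.5000)  start (6,6)  tX=0.4503 tY=0.3600  stride 1/|dx|=1.1547 1/|dy|=2.0000
    cross y-line → (6,5), t=0.3600
    cross x-line → (7,5), t=0.4503
    cross x-line → (8,5), t=1.6050 (wall)
  → r_4 = 1.6050

ranges = [0.9469, 1.6400, 1.3625, 1.6050]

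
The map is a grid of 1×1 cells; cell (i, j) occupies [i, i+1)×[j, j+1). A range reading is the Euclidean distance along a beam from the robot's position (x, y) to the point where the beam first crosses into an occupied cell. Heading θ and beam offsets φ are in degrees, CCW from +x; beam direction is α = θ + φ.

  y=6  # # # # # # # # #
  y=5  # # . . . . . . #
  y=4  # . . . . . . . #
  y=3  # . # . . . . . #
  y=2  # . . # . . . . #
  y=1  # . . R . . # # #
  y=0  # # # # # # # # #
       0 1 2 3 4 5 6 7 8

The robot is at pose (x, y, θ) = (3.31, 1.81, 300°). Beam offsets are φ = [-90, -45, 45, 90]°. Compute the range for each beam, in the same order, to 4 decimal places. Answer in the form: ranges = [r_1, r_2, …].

beam 1: φ=-90°, α=210°
  direction (-0.8660, -0.5000); cell (3,1); t to first gridline: x 0.3580, y 1.6200 (then +1.1547 / +2.0000)
    (2,1) via x @ 0.3580
    (1,1) via x @ 1.5127
    (1,0) via y @ 1.6200  # hit
  → r_1 = 1.6200
beam 2: φ=-45°, α=255°
  direction (-0.2588, -0.9659); cell (3,1); t to first gridline: x 1.1977, y 0.8386 (then +3.8637 / +1.0353)
    (3,0) via y @ 0.8386  # hit
  → r_2 = 0.8386
beam 3: φ=45°, α=345°
  direction (0.9659, -0.2588); cell (3,1); t to first gridline: x 0.7143, y 3.1296 (then +1.0353 / +3.8637)
    (4,1) via x @ 0.7143
    (5,1) via x @ 1.7496
    (6,1) via x @ 2.7849  # hit
  → r_3 = 2.7849
beam 4: φ=90°, α=30°
  direction (0.8660, 0.5000); cell (3,1); t to first gridline: x 0.7967, y 0.3800 (then +1.1547 / +2.0000)
    (3,2) via y @ 0.3800  # hit
  → r_4 = 0.3800

ranges = [1.6200, 0.8386, 2.7849, 0.3800]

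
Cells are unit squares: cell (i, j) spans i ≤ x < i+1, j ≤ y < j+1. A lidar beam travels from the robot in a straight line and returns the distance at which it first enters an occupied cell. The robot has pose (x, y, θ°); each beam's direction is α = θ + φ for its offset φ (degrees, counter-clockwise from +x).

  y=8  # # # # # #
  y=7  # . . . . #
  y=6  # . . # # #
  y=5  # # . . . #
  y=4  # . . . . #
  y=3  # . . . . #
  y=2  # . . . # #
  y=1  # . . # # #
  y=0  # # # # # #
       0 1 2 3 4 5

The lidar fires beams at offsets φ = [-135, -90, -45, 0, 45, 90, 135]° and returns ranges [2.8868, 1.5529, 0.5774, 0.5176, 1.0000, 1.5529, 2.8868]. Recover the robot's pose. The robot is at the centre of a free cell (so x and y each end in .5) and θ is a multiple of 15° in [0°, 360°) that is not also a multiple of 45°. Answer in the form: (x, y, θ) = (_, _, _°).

Candidates: 22 free-cell centres × 16 headings = 352 poses. Raycast each; keep the one whose scan matches to 4 dp.
  (2.5, 3.5, 255°): beam 1 = 1.7321 ≠ 2.8868 ✗
  (1.5, 6.5, 30°): beam 1 = 0.5176 ≠ 2.8868 ✗
  (1.5, 6.5, 255°): beam 1 = 1.0000 ≠ 2.8868 ✗
  (2.5, 3.5, 285°): beam 1 = 1.7321 ≠ 2.8868 ✗
  …
  (4.5, 4.5, 15°): r_1=2.8868, r_2=1.5529, r_3=0.5774, r_4=0.5176, r_5=1.0000, r_6=1.5529, r_7=2.8868 — all match ✓
Only this pose fits every beam.

(x, y, θ) = (4.5, 4.5, 15°)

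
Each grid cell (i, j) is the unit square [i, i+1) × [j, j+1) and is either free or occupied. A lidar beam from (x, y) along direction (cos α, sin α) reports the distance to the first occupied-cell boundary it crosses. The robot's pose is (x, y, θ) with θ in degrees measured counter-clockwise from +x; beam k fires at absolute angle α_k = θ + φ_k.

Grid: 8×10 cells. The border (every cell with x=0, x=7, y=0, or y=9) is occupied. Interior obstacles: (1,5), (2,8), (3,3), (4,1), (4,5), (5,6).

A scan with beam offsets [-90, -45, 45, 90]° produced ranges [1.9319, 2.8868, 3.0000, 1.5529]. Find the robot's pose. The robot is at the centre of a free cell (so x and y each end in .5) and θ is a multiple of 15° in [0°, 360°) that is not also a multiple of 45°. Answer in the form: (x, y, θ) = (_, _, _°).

(x, y, θ) = (1.5, 3.5, 345°)

The pose lattice has 42·16 = 672 candidates. Test each by forward raycasting.
  (5.5, 8.5, 210°): beam 1 = 0.5774 ≠ 1.9319 ✗
  (4.5, 3.5, 300°): beam 1 = 0.5774 ≠ 1.9319 ✗
  (6.5, 5.5, 195°): beam 1 = 3.6235 ≠ 1.9319 ✗
  …
  (1.5, 3.5, 345°): r_1=1.9319, r_2=2.8868, r_3=3.0000, r_4=1.5529 — all match ✓
Unique over the lattice → pose = (1.5, 3.5, 345°).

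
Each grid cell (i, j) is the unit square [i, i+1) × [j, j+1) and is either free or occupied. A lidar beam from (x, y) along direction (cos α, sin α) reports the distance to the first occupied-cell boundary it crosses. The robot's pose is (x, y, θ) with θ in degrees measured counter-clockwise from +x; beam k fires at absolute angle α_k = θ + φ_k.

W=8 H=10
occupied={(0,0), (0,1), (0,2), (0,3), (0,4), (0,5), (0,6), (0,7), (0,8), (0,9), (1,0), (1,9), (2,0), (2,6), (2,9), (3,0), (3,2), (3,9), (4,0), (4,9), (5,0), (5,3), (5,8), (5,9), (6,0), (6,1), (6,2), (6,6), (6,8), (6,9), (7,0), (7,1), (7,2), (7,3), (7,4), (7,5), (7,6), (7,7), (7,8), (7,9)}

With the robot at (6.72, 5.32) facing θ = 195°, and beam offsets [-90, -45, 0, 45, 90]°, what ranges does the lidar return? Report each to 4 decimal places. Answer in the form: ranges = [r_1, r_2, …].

beam 1: φ=-90°, α=105°
  direction (-0.2588, 0.9659); cell (6,5); t to first gridline: x 2.7819, y 0.7040 (then +3.8637 / +1.0353)
    (6,6) via y @ 0.7040  # hit
  → r_1 = 0.7040
beam 2: φ=-45°, α=150°
  direction (-0.8660, 0.5000); cell (6,5); t to first gridline: x 0.8314, y 1.3600 (then +1.1547 / +2.0000)
    (5,5) via x @ 0.8314
    (5,6) via y @ 1.3600
    (4,6) via x @ 1.9861
    (3,6) via x @ 3.1408
    (3,7) via y @ 3.3600
    (2,7) via x @ 4.2955
    (2,8) via y @ 5.3600
    (1,8) via x @ 5.4502
    (0,8) via x @ 6.6049  # hit
  → r_2 = 6.6049
beam 3: φ=0°, α=195°
  direction (-0.9659, -0.2588); cell (6,5); t to first gridline: x 0.7454, y 1.2364 (then +1.0353 / +3.8637)
    (5,5) via x @ 0.7454
    (5,4) via y @ 1.2364
    (4,4) via x @ 1.7807
    (3,4) via x @ 2.8160
    (2,4) via x @ 3.8512
    (1,4) via x @ 4.8865
    (1,3) via y @ 5.1001
    (0,3) via x @ 5.9218  # hit
  → r_3 = 5.9218
beam 4: φ=45°, α=240°
  direction (-0.5000, -0.8660); cell (6,5); t to first gridline: x 1.4400, y 0.3695 (then +2.0000 / +1.1547)
    (6,4) via y @ 0.3695
    (5,4) via x @ 1.4400
    (5,3) via y @ 1.5242  # hit
  → r_4 = 1.5242
beam 5: φ=90°, α=285°
  direction (0.2588, -0.9659); cell (6,5); t to first gridline: x 1.0818, y 0.3313 (then +3.8637 / +1.0353)
    (6,4) via y @ 0.3313
    (7,4) via x @ 1.0818  # hit
  → r_5 = 1.0818

ranges = [0.7040, 6.6049, 5.9218, 1.5242, 1.0818]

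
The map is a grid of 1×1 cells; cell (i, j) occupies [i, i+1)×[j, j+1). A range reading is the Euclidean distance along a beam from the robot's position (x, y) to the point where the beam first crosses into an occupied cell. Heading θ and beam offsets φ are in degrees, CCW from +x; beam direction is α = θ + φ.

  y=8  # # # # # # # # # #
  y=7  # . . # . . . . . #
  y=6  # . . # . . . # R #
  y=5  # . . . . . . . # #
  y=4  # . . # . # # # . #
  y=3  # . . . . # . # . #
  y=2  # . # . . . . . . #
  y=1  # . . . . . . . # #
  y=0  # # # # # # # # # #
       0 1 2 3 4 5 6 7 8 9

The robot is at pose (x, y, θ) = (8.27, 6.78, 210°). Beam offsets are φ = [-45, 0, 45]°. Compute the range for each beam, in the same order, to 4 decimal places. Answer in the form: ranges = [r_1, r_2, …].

ranges = [0.2795, 0.3118, 0.8075]

beam 1: φ=-45°, α=165°
  cosα=-0.9659 sinα=0.2588 | (8,6) | tMaxX 0.2795 tMaxY 0.8500 | tΔX 1.0353 tΔY 3.8637
    t=0.2795 [x] (7,6) — stop
  → r_1 = 0.2795
beam 2: φ=0°, α=210°
  cosα=-0.8660 sinα=-0.5000 | (8,6) | tMaxX 0.3118 tMaxY 1.5600 | tΔX 1.1547 tΔY 2.0000
    t=0.3118 [x] (7,6) — stop
  → r_2 = 0.3118
beam 3: φ=45°, α=255°
  cosα=-0.2588 sinα=-0.9659 | (8,6) | tMaxX 1.0432 tMaxY 0.8075 | tΔX 3.8637 tΔY 1.0353
    t=0.8075 [y] (8,5) — stop
  → r_3 = 0.8075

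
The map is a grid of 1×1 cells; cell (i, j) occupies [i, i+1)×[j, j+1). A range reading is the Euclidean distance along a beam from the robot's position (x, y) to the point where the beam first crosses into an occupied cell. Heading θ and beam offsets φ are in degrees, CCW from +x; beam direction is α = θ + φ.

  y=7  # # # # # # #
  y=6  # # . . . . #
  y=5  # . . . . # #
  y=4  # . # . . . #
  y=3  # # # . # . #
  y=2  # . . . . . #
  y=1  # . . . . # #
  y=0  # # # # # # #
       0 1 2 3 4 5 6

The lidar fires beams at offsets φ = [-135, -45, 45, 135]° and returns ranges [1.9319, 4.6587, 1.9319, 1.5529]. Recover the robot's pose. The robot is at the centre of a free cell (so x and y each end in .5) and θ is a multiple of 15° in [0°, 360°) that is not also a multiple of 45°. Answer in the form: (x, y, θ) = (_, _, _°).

Candidates: 23 free-cell centres × 16 headings = 368 poses. Raycast each; keep the one whose scan matches to 4 dp.
  (5.5, 3.5, 255°): beam 1 = 4.0415 ≠ 1.9319 ✗
  (4.5, 5.5, 210°): beam 1 = 1.5529 ≠ 1.9319 ✗
  (3.5, 6.5, 240°): beam 1 = 0.5176 ≠ 1.9319 ✗
  (1.5, 5.5, 150°): beam 1 = 4.6587 ≠ 1.9319 ✗
  …
  (3.5, 2.5, 120°): r_1=1.9319, r_2=4.6587, r_3=1.9319, r_4=1.5529 — all match ✓
Only this pose fits every beam.

(x, y, θ) = (3.5, 2.5, 120°)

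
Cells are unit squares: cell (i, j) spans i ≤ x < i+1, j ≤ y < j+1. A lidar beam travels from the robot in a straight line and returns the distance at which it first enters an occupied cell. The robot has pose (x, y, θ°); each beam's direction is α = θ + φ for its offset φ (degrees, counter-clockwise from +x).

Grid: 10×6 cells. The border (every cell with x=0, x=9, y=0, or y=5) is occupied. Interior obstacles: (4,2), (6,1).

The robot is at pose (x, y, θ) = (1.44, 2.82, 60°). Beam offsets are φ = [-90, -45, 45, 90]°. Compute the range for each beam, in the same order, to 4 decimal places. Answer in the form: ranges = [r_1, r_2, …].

ranges = [3.6400, 7.8267, 1.7000, 0.5081]

beam 1: φ=-90°, α=330°
  d=(0.8660,-0.5000)  start (1,2)  tX=0.6466 tY=1.6400  stride 1/|dx|=1.1547 1/|dy|=2.0000
    cross x-line → (2,2), t=0.6466
    cross y-line → (2,1), t=1.6400
    cross x-line → (3,1), t=1.8013
    cross x-line → (4,1), t=2.9560
    cross y-line → (4,0), t=3.6400 (wall)
  → r_1 = 3.6400
beam 2: φ=-45°, α=15°
  d=(0.9659,0.2588)  start (1,2)  tX=0.5798 tY=0.6955  stride 1/|dx|=1.0353 1/|dy|=3.8637
    cross x-line → (2,2), t=0.5798
    cross y-line → (2,3), t=0.6955
    cross x-line → (3,3), t=1.6150
    cross x-line → (4,3), t=2.6503
    cross x-line → (5,3), t=3.6856
    cross y-line → (5,4), t=4.5592
    cross x-line → (6,4), t=4.7209
    cross x-line → (7,4), t=5.7561
    cross x-line → (8,4), t=6.7914
    cross x-line → (9,4), t=7.8267 (wall)
  → r_2 = 7.8267
beam 3: φ=45°, α=105°
  d=(-0.2588,0.9659)  start (1,2)  tX=1.7000 tY=0.1863  stride 1/|dx|=3.8637 1/|dy|=1.0353
    cross y-line → (1,3), t=0.1863
    cross y-line → (1,4), t=1.2216
    cross x-line → (0,4), t=1.7000 (wall)
  → r_3 = 1.7000
beam 4: φ=90°, α=150°
  d=(-0.8660,0.5000)  start (1,2)  tX=0.5081 tY=0.3600  stride 1/|dx|=1.1547 1/|dy|=2.0000
    cross y-line → (1,3), t=0.3600
    cross x-line → (0,3), t=0.5081 (wall)
  → r_4 = 0.5081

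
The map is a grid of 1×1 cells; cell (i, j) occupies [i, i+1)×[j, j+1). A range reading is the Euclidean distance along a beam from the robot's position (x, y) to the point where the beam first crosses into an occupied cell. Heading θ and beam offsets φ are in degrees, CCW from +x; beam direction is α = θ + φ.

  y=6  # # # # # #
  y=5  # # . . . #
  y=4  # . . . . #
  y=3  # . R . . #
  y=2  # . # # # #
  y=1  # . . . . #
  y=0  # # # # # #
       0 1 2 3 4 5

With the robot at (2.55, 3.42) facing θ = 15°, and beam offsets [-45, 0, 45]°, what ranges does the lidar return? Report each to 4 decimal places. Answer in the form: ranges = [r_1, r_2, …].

beam 1: φ=-45°, α=330°
  d=(0.8660,-0.5000)  start (2,3)  tX=0.5196 tY=0.8400  stride 1/|dx|=1.1547 1/|dy|=2.0000
    cross x-line → (3,3), t=0.5196
    cross y-line → (3,2), t=0.8400 (wall)
  → r_1 = 0.8400
beam 2: φ=0°, α=15°
  d=(0.9659,0.2588)  start (2,3)  tX=0.4659 tY=2.2409  stride 1/|dx|=1.0353 1/|dy|=3.8637
    cross x-line → (3,3), t=0.4659
    cross x-line → (4,3), t=1.5012
    cross y-line → (4,4), t=2.2409
    cross x-line → (5,4), t=2.5364 (wall)
  → r_2 = 2.5364
beam 3: φ=45°, α=60°
  d=(0.5000,0.8660)  start (2,3)  tX=0.9000 tY=0.6697  stride 1/|dx|=2.0000 1/|dy|=1.1547
    cross y-line → (2,4), t=0.6697
    cross x-line → (3,4), t=0.9000
    cross y-line → (3,5), t=1.8244
    cross x-line → (4,5), t=2.9000
    cross y-line → (4,6), t=2.9791 (wall)
  → r_3 = 2.9791

ranges = [0.8400, 2.5364, 2.9791]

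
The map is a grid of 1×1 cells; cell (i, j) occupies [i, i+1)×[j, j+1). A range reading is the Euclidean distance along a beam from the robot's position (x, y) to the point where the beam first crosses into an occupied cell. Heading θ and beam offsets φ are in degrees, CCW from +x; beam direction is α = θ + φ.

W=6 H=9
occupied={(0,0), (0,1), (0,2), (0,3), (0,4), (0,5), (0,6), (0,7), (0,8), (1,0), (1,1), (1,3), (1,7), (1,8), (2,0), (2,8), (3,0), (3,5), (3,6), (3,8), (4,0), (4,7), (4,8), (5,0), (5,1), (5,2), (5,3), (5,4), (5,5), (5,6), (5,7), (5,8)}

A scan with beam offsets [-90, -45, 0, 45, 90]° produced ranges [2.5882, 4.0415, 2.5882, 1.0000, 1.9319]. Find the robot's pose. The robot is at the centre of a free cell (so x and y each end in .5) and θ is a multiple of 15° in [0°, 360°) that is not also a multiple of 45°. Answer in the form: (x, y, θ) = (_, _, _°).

(x, y, θ) = (2.5, 4.5, 345°)

Enumerate (i+0.5, j+0.5, θ) over the 22 free cells and 16 admissible headings. For each, cast all 5 beams and compare to the given ranges.
  (3.5, 4.5, 165°): beam 1 = 0.5176 ≠ 2.5882 ✗
  (3.5, 2.5, 330°): beam 1 = 1.7321 ≠ 2.5882 ✗
  (3.5, 4.5, 105°): beam 1 = 1.5529 ≠ 2.5882 ✗
  (4.5, 2.5, 30°): beam 1 = 1.0000 ≠ 2.5882 ✗
  …
  (2.5, 4.5, 345°): r_1=2.5882, r_2=4.0415, r_3=2.5882, r_4=1.0000, r_5=1.9319 — all match ✓
Only this pose fits every beam.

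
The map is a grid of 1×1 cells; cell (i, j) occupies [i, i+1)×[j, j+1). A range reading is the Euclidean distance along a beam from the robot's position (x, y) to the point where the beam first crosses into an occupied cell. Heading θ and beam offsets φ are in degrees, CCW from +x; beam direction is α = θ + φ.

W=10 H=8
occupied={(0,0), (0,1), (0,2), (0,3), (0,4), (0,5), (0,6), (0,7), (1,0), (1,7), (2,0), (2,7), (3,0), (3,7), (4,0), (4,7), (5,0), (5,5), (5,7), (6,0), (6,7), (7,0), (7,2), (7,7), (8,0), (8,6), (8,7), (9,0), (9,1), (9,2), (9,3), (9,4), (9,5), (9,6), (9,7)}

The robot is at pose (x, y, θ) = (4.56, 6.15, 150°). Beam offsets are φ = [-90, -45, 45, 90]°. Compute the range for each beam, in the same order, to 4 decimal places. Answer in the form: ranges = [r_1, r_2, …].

ranges = [0.9815, 0.8800, 3.6856, 5.9467]

beam 1: φ=-90°, α=60°
  d=(0.5000,0.8660)  start (4,6)  tX=0.8800 tY=0.9815  stride 1/|dx|=2.0000 1/|dy|=1.1547
    cross x-line → (5,6), t=0.8800
    cross y-line → (5,7), t=0.9815 (wall)
  → r_1 = 0.9815
beam 2: φ=-45°, α=105°
  d=(-0.2588,0.9659)  start (4,6)  tX=2.1637 tY=0.8800  stride 1/|dx|=3.8637 1/|dy|=1.0353
    cross y-line → (4,7), t=0.8800 (wall)
  → r_2 = 0.8800
beam 3: φ=45°, α=195°
  d=(-0.9659,-0.2588)  start (4,6)  tX=0.5798 tY=0.5796  stride 1/|dx|=1.0353 1/|dy|=3.8637
    cross y-line → (4,5), t=0.5796
    cross x-line → (3,5), t=0.5798
    cross x-line → (2,5), t=1.6150
    cross x-line → (1,5), t=2.6503
    cross x-line → (0,5), t=3.6856 (wall)
  → r_3 = 3.6856
beam 4: φ=90°, α=240°
  d=(-0.5000,-0.8660)  start (4,6)  tX=1.1200 tY=0.1732  stride 1/|dx|=2.0000 1/|dy|=1.1547
    cross y-line → (4,5), t=0.1732
    cross x-line → (3,5), t=1.1200
    cross y-line → (3,4), t=1.3279
    cross y-line → (3,3), t=2.4826
    cross x-line → (2,3), t=3.1200
    cross y-line → (2,2), t=3.6373
    cross y-line → (2,1), t=4.7920
    cross x-line → (1,1), t=5.1200
    cross y-line → (1,0), t=5.9467 (wall)
  → r_4 = 5.9467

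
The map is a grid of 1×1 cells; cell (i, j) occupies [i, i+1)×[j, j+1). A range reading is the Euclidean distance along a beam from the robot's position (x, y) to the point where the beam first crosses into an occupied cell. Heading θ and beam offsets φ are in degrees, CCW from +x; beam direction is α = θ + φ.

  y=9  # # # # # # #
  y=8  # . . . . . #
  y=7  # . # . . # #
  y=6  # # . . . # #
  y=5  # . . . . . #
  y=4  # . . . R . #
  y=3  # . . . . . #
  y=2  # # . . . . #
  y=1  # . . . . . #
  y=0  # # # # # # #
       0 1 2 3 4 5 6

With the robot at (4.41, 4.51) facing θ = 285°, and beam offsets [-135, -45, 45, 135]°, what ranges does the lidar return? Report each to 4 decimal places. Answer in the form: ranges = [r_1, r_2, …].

ranges = [2.9800, 4.0530, 1.8360, 1.7205]

beam 1: φ=-135°, α=150°
  d=(-0.8660,0.5000)  start (4,4)  tX=0.4734 tY=0.9800  stride 1/|dx|=1.1547 1/|dy|=2.0000
    cross x-line → (3,4), t=0.4734
    cross y-line → (3,5), t=0.9800
    cross x-line → (2,5), t=1.6281
    cross x-line → (1,5), t=2.7828
    cross y-line → (1,6), t=2.9800 (wall)
  → r_1 = 2.9800
beam 2: φ=-45°, α=240°
  d=(-0.5000,-0.8660)  start (4,4)  tX=0.8200 tY=0.5889  stride 1/|dx|=2.0000 1/|dy|=1.1547
    cross y-line → (4,3), t=0.5889
    cross x-line → (3,3), t=0.8200
    cross y-line → (3,2), t=1.7436
    cross x-line → (2,2), t=2.8200
    cross y-line → (2,1), t=2.8983
    cross y-line → (2,0), t=4.0530 (wall)
  → r_2 = 4.0530
beam 3: φ=45°, α=330°
  d=(0.8660,-0.5000)  start (4,4)  tX=0.6813 tY=1.0200  stride 1/|dx|=1.1547 1/|dy|=2.0000
    cross x-line → (5,4), t=0.6813
    cross y-line → (5,3), t=1.0200
    cross x-line → (6,3), t=1.8360 (wall)
  → r_3 = 1.8360
beam 4: φ=135°, α=60°
  d=(0.5000,0.8660)  start (4,4)  tX=1.1800 tY=0.5658  stride 1/|dx|=2.0000 1/|dy|=1.1547
    cross y-line → (4,5), t=0.5658
    cross x-line → (5,5), t=1.1800
    cross y-line → (5,6), t=1.7205 (wall)
  → r_4 = 1.7205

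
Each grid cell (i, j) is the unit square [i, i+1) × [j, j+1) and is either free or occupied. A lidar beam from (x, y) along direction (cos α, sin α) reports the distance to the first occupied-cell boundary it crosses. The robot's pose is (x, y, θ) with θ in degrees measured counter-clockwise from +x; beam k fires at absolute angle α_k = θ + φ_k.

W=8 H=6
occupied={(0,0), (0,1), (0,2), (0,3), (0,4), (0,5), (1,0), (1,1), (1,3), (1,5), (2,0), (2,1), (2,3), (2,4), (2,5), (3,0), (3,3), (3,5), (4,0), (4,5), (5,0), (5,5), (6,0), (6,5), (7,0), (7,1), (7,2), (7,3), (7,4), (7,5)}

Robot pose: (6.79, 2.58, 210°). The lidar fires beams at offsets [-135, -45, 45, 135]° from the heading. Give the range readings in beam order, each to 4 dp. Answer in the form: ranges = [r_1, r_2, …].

beam 1: φ=-135°, α=75°
  cosα=0.2588 sinα=0.9659 | (6,2) | tMaxX 0.8114 tMaxY 0.4348 | tΔX 3.8637 tΔY 1.0353
    t=0.4348 [y] (6,3)
    t=0.8114 [x] (7,3) — stop
  → r_1 = 0.8114
beam 2: φ=-45°, α=165°
  cosα=-0.9659 sinα=0.2588 | (6,2) | tMaxX 0.8179 tMaxY 1.6228 | tΔX 1.0353 tΔY 3.8637
    t=0.8179 [x] (5,2)
    t=1.6228 [y] (5,3)
    t=1.8531 [x] (4,3)
    t=2.8884 [x] (3,3) — stop
  → r_2 = 2.8884
beam 3: φ=45°, α=255°
  cosα=-0.2588 sinα=-0.9659 | (6,2) | tMaxX 3.0523 tMaxY 0.6005 | tΔX 3.8637 tΔY 1.0353
    t=0.6005 [y] (6,1)
    t=1.6357 [y] (6,0) — stop
  → r_3 = 1.6357
beam 4: φ=135°, α=345°
  cosα=0.9659 sinα=-0.2588 | (6,2) | tMaxX 0.2174 tMaxY 2.2409 | tΔX 1.0353 tΔY 3.8637
    t=0.2174 [x] (7,2) — stop
  → r_4 = 0.2174

ranges = [0.8114, 2.8884, 1.6357, 0.2174]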